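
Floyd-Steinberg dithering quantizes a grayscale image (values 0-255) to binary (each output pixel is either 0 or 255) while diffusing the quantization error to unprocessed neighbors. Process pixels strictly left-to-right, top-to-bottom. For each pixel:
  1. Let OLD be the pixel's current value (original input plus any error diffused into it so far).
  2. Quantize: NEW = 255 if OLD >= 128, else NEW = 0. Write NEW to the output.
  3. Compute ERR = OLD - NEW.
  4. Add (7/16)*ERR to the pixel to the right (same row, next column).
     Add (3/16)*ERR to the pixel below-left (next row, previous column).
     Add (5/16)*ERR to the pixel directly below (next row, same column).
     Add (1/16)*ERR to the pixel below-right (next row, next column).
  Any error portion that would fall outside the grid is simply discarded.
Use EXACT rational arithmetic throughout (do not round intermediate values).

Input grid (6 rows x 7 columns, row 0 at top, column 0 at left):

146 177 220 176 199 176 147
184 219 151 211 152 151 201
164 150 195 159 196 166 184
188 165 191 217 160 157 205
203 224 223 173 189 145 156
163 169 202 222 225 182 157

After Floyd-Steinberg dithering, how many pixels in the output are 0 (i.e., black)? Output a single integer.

(0,0): OLD=146 → NEW=255, ERR=-109
(0,1): OLD=2069/16 → NEW=255, ERR=-2011/16
(0,2): OLD=42243/256 → NEW=255, ERR=-23037/256
(0,3): OLD=559637/4096 → NEW=255, ERR=-484843/4096
(0,4): OLD=9647763/65536 → NEW=255, ERR=-7063917/65536
(0,5): OLD=135101957/1048576 → NEW=255, ERR=-132284923/1048576
(0,6): OLD=1540256291/16777216 → NEW=0, ERR=1540256291/16777216
(1,0): OLD=32351/256 → NEW=0, ERR=32351/256
(1,1): OLD=432793/2048 → NEW=255, ERR=-89447/2048
(1,2): OLD=4831373/65536 → NEW=0, ERR=4831373/65536
(1,3): OLD=47298121/262144 → NEW=255, ERR=-19548599/262144
(1,4): OLD=916688123/16777216 → NEW=0, ERR=916688123/16777216
(1,5): OLD=19590091499/134217728 → NEW=255, ERR=-14635429141/134217728
(1,6): OLD=373873990757/2147483648 → NEW=255, ERR=-173734339483/2147483648
(2,0): OLD=6399651/32768 → NEW=255, ERR=-1956189/32768
(2,1): OLD=138364209/1048576 → NEW=255, ERR=-129022671/1048576
(2,2): OLD=2474528211/16777216 → NEW=255, ERR=-1803661869/16777216
(2,3): OLD=13893474299/134217728 → NEW=0, ERR=13893474299/134217728
(2,4): OLD=250456734955/1073741824 → NEW=255, ERR=-23347430165/1073741824
(2,5): OLD=3802151276793/34359738368 → NEW=0, ERR=3802151276793/34359738368
(2,6): OLD=110124711674207/549755813888 → NEW=255, ERR=-30063020867233/549755813888
(3,0): OLD=2454058355/16777216 → NEW=255, ERR=-1824131725/16777216
(3,1): OLD=7394280055/134217728 → NEW=0, ERR=7394280055/134217728
(3,2): OLD=207474191701/1073741824 → NEW=255, ERR=-66329973419/1073741824
(3,3): OLD=908496030211/4294967296 → NEW=255, ERR=-186720630269/4294967296
(3,4): OLD=88732169351539/549755813888 → NEW=255, ERR=-51455563189901/549755813888
(3,5): OLD=611413408727305/4398046511104 → NEW=255, ERR=-510088451604215/4398046511104
(3,6): OLD=10139127923931799/70368744177664 → NEW=255, ERR=-7804901841372521/70368744177664
(4,0): OLD=385156751709/2147483648 → NEW=255, ERR=-162451578531/2147483648
(4,1): OLD=6519494047801/34359738368 → NEW=255, ERR=-2242239236039/34359738368
(4,2): OLD=93698716665335/549755813888 → NEW=255, ERR=-46489015876105/549755813888
(4,3): OLD=444236071188429/4398046511104 → NEW=0, ERR=444236071188429/4398046511104
(4,4): OLD=6314827670046679/35184372088832 → NEW=255, ERR=-2657187212605481/35184372088832
(4,5): OLD=55246771774941655/1125899906842624 → NEW=0, ERR=55246771774941655/1125899906842624
(4,6): OLD=2441998778983300369/18014398509481984 → NEW=255, ERR=-2151672840934605551/18014398509481984
(5,0): OLD=69887353673147/549755813888 → NEW=0, ERR=69887353673147/549755813888
(5,1): OLD=807658702924905/4398046511104 → NEW=255, ERR=-313843157406615/4398046511104
(5,2): OLD=5601862589174959/35184372088832 → NEW=255, ERR=-3370152293477201/35184372088832
(5,3): OLD=54103203899420427/281474976710656 → NEW=255, ERR=-17672915161796853/281474976710656
(5,4): OLD=3412712835635320345/18014398509481984 → NEW=255, ERR=-1180958784282585575/18014398509481984
(5,5): OLD=20397730167985473929/144115188075855872 → NEW=255, ERR=-16351642791357773431/144115188075855872
(5,6): OLD=168560526056853846247/2305843009213693952 → NEW=0, ERR=168560526056853846247/2305843009213693952
Output grid:
  Row 0: ######.  (1 black, running=1)
  Row 1: .#.#.##  (3 black, running=4)
  Row 2: ###.#.#  (2 black, running=6)
  Row 3: #.#####  (1 black, running=7)
  Row 4: ###.#.#  (2 black, running=9)
  Row 5: .#####.  (2 black, running=11)

Answer: 11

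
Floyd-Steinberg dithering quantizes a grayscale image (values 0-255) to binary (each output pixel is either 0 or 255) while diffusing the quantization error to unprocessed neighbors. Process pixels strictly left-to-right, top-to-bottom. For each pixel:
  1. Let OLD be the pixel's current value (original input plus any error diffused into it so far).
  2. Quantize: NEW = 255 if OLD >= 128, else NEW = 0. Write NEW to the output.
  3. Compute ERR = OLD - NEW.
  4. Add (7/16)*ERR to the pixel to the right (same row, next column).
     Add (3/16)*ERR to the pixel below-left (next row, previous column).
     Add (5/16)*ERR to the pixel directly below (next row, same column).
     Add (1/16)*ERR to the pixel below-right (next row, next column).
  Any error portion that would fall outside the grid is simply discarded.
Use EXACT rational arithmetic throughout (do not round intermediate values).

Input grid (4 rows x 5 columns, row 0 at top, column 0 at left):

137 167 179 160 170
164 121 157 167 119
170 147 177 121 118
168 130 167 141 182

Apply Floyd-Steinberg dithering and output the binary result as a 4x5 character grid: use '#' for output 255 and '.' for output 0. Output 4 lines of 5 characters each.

(0,0): OLD=137 → NEW=255, ERR=-118
(0,1): OLD=923/8 → NEW=0, ERR=923/8
(0,2): OLD=29373/128 → NEW=255, ERR=-3267/128
(0,3): OLD=304811/2048 → NEW=255, ERR=-217429/2048
(0,4): OLD=4048557/32768 → NEW=0, ERR=4048557/32768
(1,0): OLD=19041/128 → NEW=255, ERR=-13599/128
(1,1): OLD=100775/1024 → NEW=0, ERR=100775/1024
(1,2): OLD=5878067/32768 → NEW=255, ERR=-2477773/32768
(1,3): OLD=16031671/131072 → NEW=0, ERR=16031671/131072
(1,4): OLD=428838469/2097152 → NEW=255, ERR=-105935291/2097152
(2,0): OLD=2543645/16384 → NEW=255, ERR=-1634275/16384
(2,1): OLD=59399823/524288 → NEW=0, ERR=59399823/524288
(2,2): OLD=1946337389/8388608 → NEW=255, ERR=-192757651/8388608
(2,3): OLD=18115642871/134217728 → NEW=255, ERR=-16109877769/134217728
(2,4): OLD=123151064065/2147483648 → NEW=0, ERR=123151064065/2147483648
(3,0): OLD=1326001613/8388608 → NEW=255, ERR=-813093427/8388608
(3,1): OLD=7546807369/67108864 → NEW=0, ERR=7546807369/67108864
(3,2): OLD=415741181683/2147483648 → NEW=255, ERR=-131867148557/2147483648
(3,3): OLD=369121260251/4294967296 → NEW=0, ERR=369121260251/4294967296
(3,4): OLD=15806788139751/68719476736 → NEW=255, ERR=-1716678427929/68719476736
Row 0: #.##.
Row 1: #.#.#
Row 2: #.##.
Row 3: #.#.#

Answer: #.##.
#.#.#
#.##.
#.#.#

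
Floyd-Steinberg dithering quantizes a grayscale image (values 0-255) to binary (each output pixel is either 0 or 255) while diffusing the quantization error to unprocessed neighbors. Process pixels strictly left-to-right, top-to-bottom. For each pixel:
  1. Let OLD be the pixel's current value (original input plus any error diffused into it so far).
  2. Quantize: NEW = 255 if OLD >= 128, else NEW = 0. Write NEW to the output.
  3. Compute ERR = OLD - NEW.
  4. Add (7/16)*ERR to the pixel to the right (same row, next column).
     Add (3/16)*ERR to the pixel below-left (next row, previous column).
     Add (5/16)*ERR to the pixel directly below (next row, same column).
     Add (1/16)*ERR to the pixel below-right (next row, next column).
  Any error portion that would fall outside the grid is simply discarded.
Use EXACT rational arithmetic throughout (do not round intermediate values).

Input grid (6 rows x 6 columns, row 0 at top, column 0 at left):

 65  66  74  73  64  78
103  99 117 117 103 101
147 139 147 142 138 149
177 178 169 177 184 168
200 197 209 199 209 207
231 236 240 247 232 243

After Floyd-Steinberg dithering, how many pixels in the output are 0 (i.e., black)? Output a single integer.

Answer: 12

Derivation:
(0,0): OLD=65 → NEW=0, ERR=65
(0,1): OLD=1511/16 → NEW=0, ERR=1511/16
(0,2): OLD=29521/256 → NEW=0, ERR=29521/256
(0,3): OLD=505655/4096 → NEW=0, ERR=505655/4096
(0,4): OLD=7733889/65536 → NEW=0, ERR=7733889/65536
(0,5): OLD=135926151/1048576 → NEW=255, ERR=-131460729/1048576
(1,0): OLD=36101/256 → NEW=255, ERR=-29179/256
(1,1): OLD=213667/2048 → NEW=0, ERR=213667/2048
(1,2): OLD=14924511/65536 → NEW=255, ERR=-1787169/65536
(1,3): OLD=45346163/262144 → NEW=255, ERR=-21500557/262144
(1,4): OLD=1479814265/16777216 → NEW=0, ERR=1479814265/16777216
(1,5): OLD=28933698175/268435456 → NEW=0, ERR=28933698175/268435456
(2,0): OLD=4290737/32768 → NEW=255, ERR=-4065103/32768
(2,1): OLD=110196011/1048576 → NEW=0, ERR=110196011/1048576
(2,2): OLD=2946040129/16777216 → NEW=255, ERR=-1332149951/16777216
(2,3): OLD=12947267193/134217728 → NEW=0, ERR=12947267193/134217728
(2,4): OLD=957136892907/4294967296 → NEW=255, ERR=-138079767573/4294967296
(2,5): OLD=11966171966493/68719476736 → NEW=255, ERR=-5557294601187/68719476736
(3,0): OLD=2649738785/16777216 → NEW=255, ERR=-1628451295/16777216
(3,1): OLD=19560125197/134217728 → NEW=255, ERR=-14665395443/134217728
(3,2): OLD=129963930679/1073741824 → NEW=0, ERR=129963930679/1073741824
(3,3): OLD=17118630501989/68719476736 → NEW=255, ERR=-404836065691/68719476736
(3,4): OLD=89193511322181/549755813888 → NEW=255, ERR=-50994221219259/549755813888
(3,5): OLD=880818084899307/8796093022208 → NEW=0, ERR=880818084899307/8796093022208
(4,0): OLD=320362491471/2147483648 → NEW=255, ERR=-227245838769/2147483648
(4,1): OLD=4576257769987/34359738368 → NEW=255, ERR=-4185475513853/34359738368
(4,2): OLD=204066540164633/1099511627776 → NEW=255, ERR=-76308924918247/1099511627776
(4,3): OLD=2761413400855517/17592186044416 → NEW=255, ERR=-1724594040470563/17592186044416
(4,4): OLD=43778306930730669/281474976710656 → NEW=255, ERR=-27997812130486611/281474976710656
(4,5): OLD=851082290271914907/4503599627370496 → NEW=255, ERR=-297335614707561573/4503599627370496
(5,0): OLD=96257499365049/549755813888 → NEW=255, ERR=-43930233176391/549755813888
(5,1): OLD=2521779915591753/17592186044416 → NEW=255, ERR=-1964227525734327/17592186044416
(5,2): OLD=20191471076226483/140737488355328 → NEW=255, ERR=-15696588454382157/140737488355328
(5,3): OLD=651140825190986209/4503599627370496 → NEW=255, ERR=-497277079788490271/4503599627370496
(5,4): OLD=1207886796169721441/9007199254740992 → NEW=255, ERR=-1088949013789231519/9007199254740992
(5,5): OLD=23528061470657168981/144115188075855872 → NEW=255, ERR=-13221311488686078379/144115188075855872
Output grid:
  Row 0: .....#  (5 black, running=5)
  Row 1: #.##..  (3 black, running=8)
  Row 2: #.#.##  (2 black, running=10)
  Row 3: ##.##.  (2 black, running=12)
  Row 4: ######  (0 black, running=12)
  Row 5: ######  (0 black, running=12)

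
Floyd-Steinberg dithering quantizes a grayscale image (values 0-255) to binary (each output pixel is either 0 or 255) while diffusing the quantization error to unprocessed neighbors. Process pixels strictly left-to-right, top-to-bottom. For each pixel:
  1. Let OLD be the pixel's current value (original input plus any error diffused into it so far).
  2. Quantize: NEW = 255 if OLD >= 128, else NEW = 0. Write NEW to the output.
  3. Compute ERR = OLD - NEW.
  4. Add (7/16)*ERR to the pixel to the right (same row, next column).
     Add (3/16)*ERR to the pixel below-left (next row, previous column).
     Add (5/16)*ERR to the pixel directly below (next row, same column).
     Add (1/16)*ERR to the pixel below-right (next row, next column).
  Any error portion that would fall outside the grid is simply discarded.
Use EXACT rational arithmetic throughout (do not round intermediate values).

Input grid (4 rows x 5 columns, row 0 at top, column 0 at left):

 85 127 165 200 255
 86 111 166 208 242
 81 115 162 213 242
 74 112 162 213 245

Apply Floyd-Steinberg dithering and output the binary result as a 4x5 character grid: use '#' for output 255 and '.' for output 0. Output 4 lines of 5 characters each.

Answer: .#.##
.####
..###
.#.##

Derivation:
(0,0): OLD=85 → NEW=0, ERR=85
(0,1): OLD=2627/16 → NEW=255, ERR=-1453/16
(0,2): OLD=32069/256 → NEW=0, ERR=32069/256
(0,3): OLD=1043683/4096 → NEW=255, ERR=-797/4096
(0,4): OLD=16706101/65536 → NEW=255, ERR=-5579/65536
(1,0): OLD=24457/256 → NEW=0, ERR=24457/256
(1,1): OLD=313791/2048 → NEW=255, ERR=-208449/2048
(1,2): OLD=10151851/65536 → NEW=255, ERR=-6559829/65536
(1,3): OLD=45078543/262144 → NEW=255, ERR=-21768177/262144
(1,4): OLD=862481741/4194304 → NEW=255, ERR=-207065779/4194304
(2,0): OLD=3007141/32768 → NEW=0, ERR=3007141/32768
(2,1): OLD=115915879/1048576 → NEW=0, ERR=115915879/1048576
(2,2): OLD=2636589813/16777216 → NEW=255, ERR=-1641600267/16777216
(2,3): OLD=34555628047/268435456 → NEW=255, ERR=-33895413233/268435456
(2,4): OLD=713562530473/4294967296 → NEW=255, ERR=-381654130007/4294967296
(3,0): OLD=2070404181/16777216 → NEW=0, ERR=2070404181/16777216
(3,1): OLD=25222863025/134217728 → NEW=255, ERR=-9002657615/134217728
(3,2): OLD=366407699307/4294967296 → NEW=0, ERR=366407699307/4294967296
(3,3): OLD=1615657165363/8589934592 → NEW=255, ERR=-574776155597/8589934592
(3,4): OLD=24747915987935/137438953472 → NEW=255, ERR=-10299017147425/137438953472
Row 0: .#.##
Row 1: .####
Row 2: ..###
Row 3: .#.##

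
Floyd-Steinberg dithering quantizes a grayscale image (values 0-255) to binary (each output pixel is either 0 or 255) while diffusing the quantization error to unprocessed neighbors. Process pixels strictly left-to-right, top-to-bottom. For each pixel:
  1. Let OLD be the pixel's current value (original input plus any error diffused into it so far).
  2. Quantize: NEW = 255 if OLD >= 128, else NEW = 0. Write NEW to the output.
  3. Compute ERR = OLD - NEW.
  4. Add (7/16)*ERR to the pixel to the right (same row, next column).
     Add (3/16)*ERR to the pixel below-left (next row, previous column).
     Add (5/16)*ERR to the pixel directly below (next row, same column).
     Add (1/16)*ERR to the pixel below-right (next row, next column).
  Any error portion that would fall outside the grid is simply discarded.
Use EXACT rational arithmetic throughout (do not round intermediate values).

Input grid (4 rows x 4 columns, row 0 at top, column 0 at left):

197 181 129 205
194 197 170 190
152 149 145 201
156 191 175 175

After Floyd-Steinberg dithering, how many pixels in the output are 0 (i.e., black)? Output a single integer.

Answer: 4

Derivation:
(0,0): OLD=197 → NEW=255, ERR=-58
(0,1): OLD=1245/8 → NEW=255, ERR=-795/8
(0,2): OLD=10947/128 → NEW=0, ERR=10947/128
(0,3): OLD=496469/2048 → NEW=255, ERR=-25771/2048
(1,0): OLD=20127/128 → NEW=255, ERR=-12513/128
(1,1): OLD=138841/1024 → NEW=255, ERR=-122279/1024
(1,2): OLD=4453581/32768 → NEW=255, ERR=-3902259/32768
(1,3): OLD=73039659/524288 → NEW=255, ERR=-60653781/524288
(2,0): OLD=1623011/16384 → NEW=0, ERR=1623011/16384
(2,1): OLD=66366321/524288 → NEW=0, ERR=66366321/524288
(2,2): OLD=140520437/1048576 → NEW=255, ERR=-126866443/1048576
(2,3): OLD=1752745217/16777216 → NEW=0, ERR=1752745217/16777216
(3,0): OLD=1767403571/8388608 → NEW=255, ERR=-371691469/8388608
(3,1): OLD=26129238445/134217728 → NEW=255, ERR=-8096282195/134217728
(3,2): OLD=296996802899/2147483648 → NEW=255, ERR=-250611527341/2147483648
(3,3): OLD=5120607986629/34359738368 → NEW=255, ERR=-3641125297211/34359738368
Output grid:
  Row 0: ##.#  (1 black, running=1)
  Row 1: ####  (0 black, running=1)
  Row 2: ..#.  (3 black, running=4)
  Row 3: ####  (0 black, running=4)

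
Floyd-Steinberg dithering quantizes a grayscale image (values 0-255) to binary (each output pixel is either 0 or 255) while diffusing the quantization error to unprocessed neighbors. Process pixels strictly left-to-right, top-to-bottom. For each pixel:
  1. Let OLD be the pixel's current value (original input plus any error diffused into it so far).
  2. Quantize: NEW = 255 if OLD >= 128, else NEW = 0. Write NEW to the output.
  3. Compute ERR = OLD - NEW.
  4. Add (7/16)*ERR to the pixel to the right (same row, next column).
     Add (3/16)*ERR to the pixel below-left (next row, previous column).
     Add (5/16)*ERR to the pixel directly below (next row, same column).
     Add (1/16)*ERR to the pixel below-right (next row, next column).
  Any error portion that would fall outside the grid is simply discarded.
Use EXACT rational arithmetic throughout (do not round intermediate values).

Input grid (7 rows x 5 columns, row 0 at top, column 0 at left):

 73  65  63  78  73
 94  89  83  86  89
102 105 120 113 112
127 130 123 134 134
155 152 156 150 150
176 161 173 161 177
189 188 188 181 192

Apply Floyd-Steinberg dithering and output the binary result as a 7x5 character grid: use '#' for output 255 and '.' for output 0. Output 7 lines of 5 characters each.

(0,0): OLD=73 → NEW=0, ERR=73
(0,1): OLD=1551/16 → NEW=0, ERR=1551/16
(0,2): OLD=26985/256 → NEW=0, ERR=26985/256
(0,3): OLD=508383/4096 → NEW=0, ERR=508383/4096
(0,4): OLD=8342809/65536 → NEW=0, ERR=8342809/65536
(1,0): OLD=34557/256 → NEW=255, ERR=-30723/256
(1,1): OLD=186603/2048 → NEW=0, ERR=186603/2048
(1,2): OLD=12132935/65536 → NEW=255, ERR=-4578745/65536
(1,3): OLD=32683387/262144 → NEW=0, ERR=32683387/262144
(1,4): OLD=801469457/4194304 → NEW=255, ERR=-268078063/4194304
(2,0): OLD=2673225/32768 → NEW=0, ERR=2673225/32768
(2,1): OLD=155780787/1048576 → NEW=255, ERR=-111606093/1048576
(2,2): OLD=1353465049/16777216 → NEW=0, ERR=1353465049/16777216
(2,3): OLD=45877050235/268435456 → NEW=255, ERR=-22573991045/268435456
(2,4): OLD=270701207965/4294967296 → NEW=0, ERR=270701207965/4294967296
(3,0): OLD=2223604153/16777216 → NEW=255, ERR=-2054585927/16777216
(3,1): OLD=8507553349/134217728 → NEW=0, ERR=8507553349/134217728
(3,2): OLD=659370795271/4294967296 → NEW=255, ERR=-435845865209/4294967296
(3,3): OLD=688770027375/8589934592 → NEW=0, ERR=688770027375/8589934592
(3,4): OLD=25222854323083/137438953472 → NEW=255, ERR=-9824078812277/137438953472
(4,0): OLD=276199188407/2147483648 → NEW=255, ERR=-271409141833/2147483648
(4,1): OLD=6173329421111/68719476736 → NEW=0, ERR=6173329421111/68719476736
(4,2): OLD=200755798635801/1099511627776 → NEW=255, ERR=-79619666447079/1099511627776
(4,3): OLD=2174948626064695/17592186044416 → NEW=0, ERR=2174948626064695/17592186044416
(4,4): OLD=52569077465257985/281474976710656 → NEW=255, ERR=-19207041595959295/281474976710656
(5,0): OLD=168608572058629/1099511627776 → NEW=255, ERR=-111766893024251/1099511627776
(5,1): OLD=1083009787855183/8796093022208 → NEW=0, ERR=1083009787855183/8796093022208
(5,2): OLD=65592952895148231/281474976710656 → NEW=255, ERR=-6183166166069049/281474976710656
(5,3): OLD=194447376882753001/1125899906842624 → NEW=255, ERR=-92657099362116119/1125899906842624
(5,4): OLD=2295004720792452915/18014398509481984 → NEW=0, ERR=2295004720792452915/18014398509481984
(6,0): OLD=25377738941752501/140737488355328 → NEW=255, ERR=-10510320588856139/140737488355328
(6,1): OLD=825651984646081179/4503599627370496 → NEW=255, ERR=-322765920333395301/4503599627370496
(6,2): OLD=10235428762547621209/72057594037927936 → NEW=255, ERR=-8139257717124002471/72057594037927936
(6,3): OLD=148010882629089885715/1152921504606846976 → NEW=255, ERR=-145984101045656093165/1152921504606846976
(6,4): OLD=3159406795739419285061/18446744073709551616 → NEW=255, ERR=-1544512943056516377019/18446744073709551616
Row 0: .....
Row 1: #.#.#
Row 2: .#.#.
Row 3: #.#.#
Row 4: #.#.#
Row 5: #.##.
Row 6: #####

Answer: .....
#.#.#
.#.#.
#.#.#
#.#.#
#.##.
#####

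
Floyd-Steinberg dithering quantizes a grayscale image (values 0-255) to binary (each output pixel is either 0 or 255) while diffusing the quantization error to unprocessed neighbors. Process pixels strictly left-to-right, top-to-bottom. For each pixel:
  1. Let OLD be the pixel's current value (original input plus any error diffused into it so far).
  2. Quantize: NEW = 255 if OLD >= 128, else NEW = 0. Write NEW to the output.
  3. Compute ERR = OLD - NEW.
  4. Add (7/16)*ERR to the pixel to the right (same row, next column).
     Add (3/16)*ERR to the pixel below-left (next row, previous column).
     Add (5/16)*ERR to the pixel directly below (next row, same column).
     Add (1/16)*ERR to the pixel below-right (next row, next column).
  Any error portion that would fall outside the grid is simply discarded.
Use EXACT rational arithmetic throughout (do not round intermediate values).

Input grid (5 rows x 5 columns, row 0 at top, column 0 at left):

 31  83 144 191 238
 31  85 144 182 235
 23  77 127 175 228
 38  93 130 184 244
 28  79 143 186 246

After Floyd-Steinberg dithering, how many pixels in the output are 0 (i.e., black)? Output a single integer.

(0,0): OLD=31 → NEW=0, ERR=31
(0,1): OLD=1545/16 → NEW=0, ERR=1545/16
(0,2): OLD=47679/256 → NEW=255, ERR=-17601/256
(0,3): OLD=659129/4096 → NEW=255, ERR=-385351/4096
(0,4): OLD=12900111/65536 → NEW=255, ERR=-3811569/65536
(1,0): OLD=15051/256 → NEW=0, ERR=15051/256
(1,1): OLD=266125/2048 → NEW=255, ERR=-256115/2048
(1,2): OLD=3682961/65536 → NEW=0, ERR=3682961/65536
(1,3): OLD=42463229/262144 → NEW=255, ERR=-24383491/262144
(1,4): OLD=714083159/4194304 → NEW=255, ERR=-355464361/4194304
(2,0): OLD=587359/32768 → NEW=0, ERR=587359/32768
(2,1): OLD=62886917/1048576 → NEW=0, ERR=62886917/1048576
(2,2): OLD=2441818959/16777216 → NEW=255, ERR=-1836371121/16777216
(2,3): OLD=22996155517/268435456 → NEW=0, ERR=22996155517/268435456
(2,4): OLD=1001508341803/4294967296 → NEW=255, ERR=-93708318677/4294967296
(3,0): OLD=920172399/16777216 → NEW=0, ERR=920172399/16777216
(3,1): OLD=15614136003/134217728 → NEW=0, ERR=15614136003/134217728
(3,2): OLD=715121480145/4294967296 → NEW=255, ERR=-380095180335/4294967296
(3,3): OLD=1384021741929/8589934592 → NEW=255, ERR=-806411579031/8589934592
(3,4): OLD=27689017383725/137438953472 → NEW=255, ERR=-7357915751635/137438953472
(4,0): OLD=143778846113/2147483648 → NEW=0, ERR=143778846113/2147483648
(4,1): OLD=9035282861345/68719476736 → NEW=255, ERR=-8488183706335/68719476736
(4,2): OLD=56045822137615/1099511627776 → NEW=0, ERR=56045822137615/1099511627776
(4,3): OLD=2874469604439841/17592186044416 → NEW=255, ERR=-1611537836886239/17592186044416
(4,4): OLD=51601482417715815/281474976710656 → NEW=255, ERR=-20174636643501465/281474976710656
Output grid:
  Row 0: ..###  (2 black, running=2)
  Row 1: .#.##  (2 black, running=4)
  Row 2: ..#.#  (3 black, running=7)
  Row 3: ..###  (2 black, running=9)
  Row 4: .#.##  (2 black, running=11)

Answer: 11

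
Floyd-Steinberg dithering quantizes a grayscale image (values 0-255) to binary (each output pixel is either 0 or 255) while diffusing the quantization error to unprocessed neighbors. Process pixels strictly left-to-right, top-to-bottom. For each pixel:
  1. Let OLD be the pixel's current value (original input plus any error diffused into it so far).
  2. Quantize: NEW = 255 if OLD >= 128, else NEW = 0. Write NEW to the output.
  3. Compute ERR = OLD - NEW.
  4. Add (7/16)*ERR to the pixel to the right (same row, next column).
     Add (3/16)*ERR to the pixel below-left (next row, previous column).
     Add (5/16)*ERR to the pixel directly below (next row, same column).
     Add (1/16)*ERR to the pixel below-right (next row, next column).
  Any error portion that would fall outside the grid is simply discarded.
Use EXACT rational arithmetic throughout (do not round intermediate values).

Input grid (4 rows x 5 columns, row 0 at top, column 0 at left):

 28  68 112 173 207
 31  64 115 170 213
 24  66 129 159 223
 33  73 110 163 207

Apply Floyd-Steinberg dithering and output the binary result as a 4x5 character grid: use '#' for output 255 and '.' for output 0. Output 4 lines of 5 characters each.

(0,0): OLD=28 → NEW=0, ERR=28
(0,1): OLD=321/4 → NEW=0, ERR=321/4
(0,2): OLD=9415/64 → NEW=255, ERR=-6905/64
(0,3): OLD=128817/1024 → NEW=0, ERR=128817/1024
(0,4): OLD=4293207/16384 → NEW=255, ERR=115287/16384
(1,0): OLD=3507/64 → NEW=0, ERR=3507/64
(1,1): OLD=48421/512 → NEW=0, ERR=48421/512
(1,2): OLD=2478281/16384 → NEW=255, ERR=-1699639/16384
(1,3): OLD=10387637/65536 → NEW=255, ERR=-6324043/65536
(1,4): OLD=189628415/1048576 → NEW=255, ERR=-77758465/1048576
(2,0): OLD=482151/8192 → NEW=0, ERR=482151/8192
(2,1): OLD=27597853/262144 → NEW=0, ERR=27597853/262144
(2,2): OLD=547182103/4194304 → NEW=255, ERR=-522365417/4194304
(2,3): OLD=3621848533/67108864 → NEW=0, ERR=3621848533/67108864
(2,4): OLD=233438837651/1073741824 → NEW=255, ERR=-40365327469/1073741824
(3,0): OLD=298349751/4194304 → NEW=0, ERR=298349751/4194304
(3,1): OLD=3937494315/33554432 → NEW=0, ERR=3937494315/33554432
(3,2): OLD=149377883657/1073741824 → NEW=255, ERR=-124426281463/1073741824
(3,3): OLD=245532632529/2147483648 → NEW=0, ERR=245532632529/2147483648
(3,4): OLD=8543440148245/34359738368 → NEW=255, ERR=-218293135595/34359738368
Row 0: ..#.#
Row 1: ..###
Row 2: ..#.#
Row 3: ..#.#

Answer: ..#.#
..###
..#.#
..#.#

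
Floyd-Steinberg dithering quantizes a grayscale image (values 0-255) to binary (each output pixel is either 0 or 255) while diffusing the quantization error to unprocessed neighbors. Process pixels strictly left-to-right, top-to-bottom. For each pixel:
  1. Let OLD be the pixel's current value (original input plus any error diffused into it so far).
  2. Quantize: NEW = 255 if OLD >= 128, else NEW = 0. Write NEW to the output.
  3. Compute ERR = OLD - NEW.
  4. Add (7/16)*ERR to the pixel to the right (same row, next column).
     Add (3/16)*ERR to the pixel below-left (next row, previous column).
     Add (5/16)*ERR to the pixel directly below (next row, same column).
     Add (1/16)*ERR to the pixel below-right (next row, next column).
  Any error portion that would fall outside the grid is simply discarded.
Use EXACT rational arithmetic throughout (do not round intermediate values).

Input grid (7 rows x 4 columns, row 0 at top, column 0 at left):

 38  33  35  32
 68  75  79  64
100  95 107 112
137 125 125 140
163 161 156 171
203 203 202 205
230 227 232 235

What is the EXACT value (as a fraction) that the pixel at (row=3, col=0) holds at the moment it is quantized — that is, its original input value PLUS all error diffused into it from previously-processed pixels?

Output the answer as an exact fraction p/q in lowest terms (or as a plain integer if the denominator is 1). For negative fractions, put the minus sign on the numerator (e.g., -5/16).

Answer: 1623616331/8388608

Derivation:
(0,0): OLD=38 → NEW=0, ERR=38
(0,1): OLD=397/8 → NEW=0, ERR=397/8
(0,2): OLD=7259/128 → NEW=0, ERR=7259/128
(0,3): OLD=116349/2048 → NEW=0, ERR=116349/2048
(1,0): OLD=11415/128 → NEW=0, ERR=11415/128
(1,1): OLD=145953/1024 → NEW=255, ERR=-115167/1024
(1,2): OLD=2007733/32768 → NEW=0, ERR=2007733/32768
(1,3): OLD=58774787/524288 → NEW=0, ERR=58774787/524288
(2,0): OLD=1749499/16384 → NEW=0, ERR=1749499/16384
(2,1): OLD=64819065/524288 → NEW=0, ERR=64819065/524288
(2,2): OLD=203661501/1048576 → NEW=255, ERR=-63725379/1048576
(2,3): OLD=2084965865/16777216 → NEW=0, ERR=2084965865/16777216
(3,0): OLD=1623616331/8388608 → NEW=255, ERR=-515478709/8388608
Target (3,0): original=137, with diffused error = 1623616331/8388608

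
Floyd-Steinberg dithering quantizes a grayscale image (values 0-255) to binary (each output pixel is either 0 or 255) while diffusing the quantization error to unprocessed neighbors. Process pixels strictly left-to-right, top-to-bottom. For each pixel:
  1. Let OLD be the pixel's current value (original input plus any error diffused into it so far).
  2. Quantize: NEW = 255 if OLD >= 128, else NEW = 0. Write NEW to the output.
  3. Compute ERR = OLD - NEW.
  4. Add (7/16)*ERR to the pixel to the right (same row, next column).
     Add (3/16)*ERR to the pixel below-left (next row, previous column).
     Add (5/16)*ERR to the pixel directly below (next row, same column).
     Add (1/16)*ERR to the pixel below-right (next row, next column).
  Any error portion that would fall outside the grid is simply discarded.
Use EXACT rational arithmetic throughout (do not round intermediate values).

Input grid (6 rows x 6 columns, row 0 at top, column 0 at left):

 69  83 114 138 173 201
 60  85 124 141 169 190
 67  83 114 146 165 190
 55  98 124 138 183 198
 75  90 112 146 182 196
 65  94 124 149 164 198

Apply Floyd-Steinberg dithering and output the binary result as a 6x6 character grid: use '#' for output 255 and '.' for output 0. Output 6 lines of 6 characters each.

Answer: ..#.##
.#.#.#
..#.##
.#.##.
..#.##
.#.#.#

Derivation:
(0,0): OLD=69 → NEW=0, ERR=69
(0,1): OLD=1811/16 → NEW=0, ERR=1811/16
(0,2): OLD=41861/256 → NEW=255, ERR=-23419/256
(0,3): OLD=401315/4096 → NEW=0, ERR=401315/4096
(0,4): OLD=14146933/65536 → NEW=255, ERR=-2564747/65536
(0,5): OLD=192810547/1048576 → NEW=255, ERR=-74576333/1048576
(1,0): OLD=26313/256 → NEW=0, ERR=26313/256
(1,1): OLD=312319/2048 → NEW=255, ERR=-209921/2048
(1,2): OLD=4981611/65536 → NEW=0, ERR=4981611/65536
(1,3): OLD=50284047/262144 → NEW=255, ERR=-16562673/262144
(1,4): OLD=2045422541/16777216 → NEW=0, ERR=2045422541/16777216
(1,5): OLD=58698012555/268435456 → NEW=255, ERR=-9753028725/268435456
(2,0): OLD=2618213/32768 → NEW=0, ERR=2618213/32768
(2,1): OLD=111780391/1048576 → NEW=0, ERR=111780391/1048576
(2,2): OLD=2787362613/16777216 → NEW=255, ERR=-1490827467/16777216
(2,3): OLD=15433644493/134217728 → NEW=0, ERR=15433644493/134217728
(2,4): OLD=1042155166695/4294967296 → NEW=255, ERR=-53061493785/4294967296
(2,5): OLD=12428655995841/68719476736 → NEW=255, ERR=-5094810571839/68719476736
(3,0): OLD=1677002133/16777216 → NEW=0, ERR=1677002133/16777216
(3,1): OLD=21928081777/134217728 → NEW=255, ERR=-12297438863/134217728
(3,2): OLD=90590812579/1073741824 → NEW=0, ERR=90590812579/1073741824
(3,3): OLD=13948377347753/68719476736 → NEW=255, ERR=-3575089219927/68719476736
(3,4): OLD=82278839052809/549755813888 → NEW=255, ERR=-57908893488631/549755813888
(3,5): OLD=1125679869898727/8796093022208 → NEW=0, ERR=1125679869898727/8796093022208
(4,0): OLD=191249042331/2147483648 → NEW=0, ERR=191249042331/2147483648
(4,1): OLD=4205525788895/34359738368 → NEW=0, ERR=4205525788895/34359738368
(4,2): OLD=193990167023085/1099511627776 → NEW=255, ERR=-86385298059795/1099511627776
(4,3): OLD=1423066569621121/17592186044416 → NEW=0, ERR=1423066569621121/17592186044416
(4,4): OLD=57763345169597329/281474976710656 → NEW=255, ERR=-14012773891619951/281474976710656
(4,5): OLD=935075535440894807/4503599627370496 → NEW=255, ERR=-213342369538581673/4503599627370496
(5,0): OLD=63650628655885/549755813888 → NEW=0, ERR=63650628655885/549755813888
(5,1): OLD=3056422031074781/17592186044416 → NEW=255, ERR=-1429585410251299/17592186044416
(5,2): OLD=12203702154178127/140737488355328 → NEW=0, ERR=12203702154178127/140737488355328
(5,3): OLD=891580542228219989/4503599627370496 → NEW=255, ERR=-256837362751256491/4503599627370496
(5,4): OLD=1077854988104881493/9007199254740992 → NEW=0, ERR=1077854988104881493/9007199254740992
(5,5): OLD=33497959695835977945/144115188075855872 → NEW=255, ERR=-3251413263507269415/144115188075855872
Row 0: ..#.##
Row 1: .#.#.#
Row 2: ..#.##
Row 3: .#.##.
Row 4: ..#.##
Row 5: .#.#.#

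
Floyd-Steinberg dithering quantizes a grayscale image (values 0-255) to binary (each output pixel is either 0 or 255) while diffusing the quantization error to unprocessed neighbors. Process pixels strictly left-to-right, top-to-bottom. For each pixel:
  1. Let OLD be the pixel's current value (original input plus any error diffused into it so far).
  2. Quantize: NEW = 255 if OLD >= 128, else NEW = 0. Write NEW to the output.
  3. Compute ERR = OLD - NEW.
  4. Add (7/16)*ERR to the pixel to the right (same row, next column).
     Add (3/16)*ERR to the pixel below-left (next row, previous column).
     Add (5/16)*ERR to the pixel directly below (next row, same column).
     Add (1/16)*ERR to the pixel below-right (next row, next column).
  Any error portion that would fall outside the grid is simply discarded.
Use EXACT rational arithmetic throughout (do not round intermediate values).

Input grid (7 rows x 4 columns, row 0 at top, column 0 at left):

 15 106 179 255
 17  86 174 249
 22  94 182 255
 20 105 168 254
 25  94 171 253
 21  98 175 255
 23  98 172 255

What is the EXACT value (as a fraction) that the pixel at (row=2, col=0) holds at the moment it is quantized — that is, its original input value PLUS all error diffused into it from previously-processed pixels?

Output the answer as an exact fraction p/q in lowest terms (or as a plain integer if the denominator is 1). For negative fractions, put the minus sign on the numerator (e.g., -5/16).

(0,0): OLD=15 → NEW=0, ERR=15
(0,1): OLD=1801/16 → NEW=0, ERR=1801/16
(0,2): OLD=58431/256 → NEW=255, ERR=-6849/256
(0,3): OLD=996537/4096 → NEW=255, ERR=-47943/4096
(1,0): OLD=10955/256 → NEW=0, ERR=10955/256
(1,1): OLD=278157/2048 → NEW=255, ERR=-244083/2048
(1,2): OLD=7755409/65536 → NEW=0, ERR=7755409/65536
(1,3): OLD=309794503/1048576 → NEW=255, ERR=42407623/1048576
(2,0): OLD=426847/32768 → NEW=0, ERR=426847/32768
Target (2,0): original=22, with diffused error = 426847/32768

Answer: 426847/32768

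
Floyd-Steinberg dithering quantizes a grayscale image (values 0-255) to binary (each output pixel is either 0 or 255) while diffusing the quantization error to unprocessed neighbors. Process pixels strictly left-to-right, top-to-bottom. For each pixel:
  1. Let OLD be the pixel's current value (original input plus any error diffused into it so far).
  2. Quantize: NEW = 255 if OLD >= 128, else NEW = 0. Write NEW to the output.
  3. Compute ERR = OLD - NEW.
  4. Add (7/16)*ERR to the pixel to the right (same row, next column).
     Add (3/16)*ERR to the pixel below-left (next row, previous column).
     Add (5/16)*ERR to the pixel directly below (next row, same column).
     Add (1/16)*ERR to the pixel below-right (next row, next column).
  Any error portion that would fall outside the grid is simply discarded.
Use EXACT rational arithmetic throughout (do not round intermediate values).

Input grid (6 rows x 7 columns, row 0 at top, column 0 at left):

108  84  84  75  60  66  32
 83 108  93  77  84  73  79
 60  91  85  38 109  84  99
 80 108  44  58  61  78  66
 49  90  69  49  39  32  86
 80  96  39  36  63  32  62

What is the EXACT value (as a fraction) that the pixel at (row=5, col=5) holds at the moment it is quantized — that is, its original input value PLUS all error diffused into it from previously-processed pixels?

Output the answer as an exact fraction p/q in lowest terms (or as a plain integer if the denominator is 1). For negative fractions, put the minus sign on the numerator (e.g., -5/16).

Answer: 4048978618330690917/36028797018963968

Derivation:
(0,0): OLD=108 → NEW=0, ERR=108
(0,1): OLD=525/4 → NEW=255, ERR=-495/4
(0,2): OLD=1911/64 → NEW=0, ERR=1911/64
(0,3): OLD=90177/1024 → NEW=0, ERR=90177/1024
(0,4): OLD=1614279/16384 → NEW=0, ERR=1614279/16384
(0,5): OLD=28601457/262144 → NEW=0, ERR=28601457/262144
(0,6): OLD=334427927/4194304 → NEW=0, ERR=334427927/4194304
(1,0): OLD=5987/64 → NEW=0, ERR=5987/64
(1,1): OLD=62773/512 → NEW=0, ERR=62773/512
(1,2): OLD=2699225/16384 → NEW=255, ERR=-1478695/16384
(1,3): OLD=5595109/65536 → NEW=0, ERR=5595109/65536
(1,4): OLD=747016591/4194304 → NEW=255, ERR=-322530929/4194304
(1,5): OLD=3172943167/33554432 → NEW=0, ERR=3172943167/33554432
(1,6): OLD=81661507793/536870912 → NEW=255, ERR=-55240574767/536870912
(2,0): OLD=919319/8192 → NEW=0, ERR=919319/8192
(2,1): OLD=43865837/262144 → NEW=255, ERR=-22980883/262144
(2,2): OLD=176635143/4194304 → NEW=0, ERR=176635143/4194304
(2,3): OLD=2115439503/33554432 → NEW=0, ERR=2115439503/33554432
(2,4): OLD=36404647039/268435456 → NEW=255, ERR=-32046394241/268435456
(2,5): OLD=319734756501/8589934592 → NEW=0, ERR=319734756501/8589934592
(2,6): OLD=12237627158627/137438953472 → NEW=0, ERR=12237627158627/137438953472
(3,0): OLD=413692711/4194304 → NEW=0, ERR=413692711/4194304
(3,1): OLD=4652866203/33554432 → NEW=255, ERR=-3903513957/33554432
(3,2): OLD=3383946817/268435456 → NEW=0, ERR=3383946817/268435456
(3,3): OLD=68144694359/1073741824 → NEW=0, ERR=68144694359/1073741824
(3,4): OLD=8573212749607/137438953472 → NEW=0, ERR=8573212749607/137438953472
(3,5): OLD=138710105662437/1099511627776 → NEW=0, ERR=138710105662437/1099511627776
(3,6): OLD=2662486153745723/17592186044416 → NEW=255, ERR=-1823521287580357/17592186044416
(4,0): OLD=31143841257/536870912 → NEW=0, ERR=31143841257/536870912
(4,1): OLD=752076233429/8589934592 → NEW=0, ERR=752076233429/8589934592
(4,2): OLD=15925426005915/137438953472 → NEW=0, ERR=15925426005915/137438953472
(4,3): OLD=145147472486169/1099511627776 → NEW=255, ERR=-135227992596711/1099511627776
(4,4): OLD=284169150775227/8796093022208 → NEW=0, ERR=284169150775227/8796093022208
(4,5): OLD=19709183187797755/281474976710656 → NEW=0, ERR=19709183187797755/281474976710656
(4,6): OLD=414901934311602253/4503599627370496 → NEW=0, ERR=414901934311602253/4503599627370496
(5,0): OLD=15742852278607/137438953472 → NEW=0, ERR=15742852278607/137438953472
(5,1): OLD=218610699268549/1099511627776 → NEW=255, ERR=-61764765814331/1099511627776
(5,2): OLD=290670357678643/8796093022208 → NEW=0, ERR=290670357678643/8796093022208
(5,3): OLD=1781928548689055/70368744177664 → NEW=0, ERR=1781928548689055/70368744177664
(5,4): OLD=403597023470306357/4503599627370496 → NEW=0, ERR=403597023470306357/4503599627370496
(5,5): OLD=4048978618330690917/36028797018963968 → NEW=0, ERR=4048978618330690917/36028797018963968
Target (5,5): original=32, with diffused error = 4048978618330690917/36028797018963968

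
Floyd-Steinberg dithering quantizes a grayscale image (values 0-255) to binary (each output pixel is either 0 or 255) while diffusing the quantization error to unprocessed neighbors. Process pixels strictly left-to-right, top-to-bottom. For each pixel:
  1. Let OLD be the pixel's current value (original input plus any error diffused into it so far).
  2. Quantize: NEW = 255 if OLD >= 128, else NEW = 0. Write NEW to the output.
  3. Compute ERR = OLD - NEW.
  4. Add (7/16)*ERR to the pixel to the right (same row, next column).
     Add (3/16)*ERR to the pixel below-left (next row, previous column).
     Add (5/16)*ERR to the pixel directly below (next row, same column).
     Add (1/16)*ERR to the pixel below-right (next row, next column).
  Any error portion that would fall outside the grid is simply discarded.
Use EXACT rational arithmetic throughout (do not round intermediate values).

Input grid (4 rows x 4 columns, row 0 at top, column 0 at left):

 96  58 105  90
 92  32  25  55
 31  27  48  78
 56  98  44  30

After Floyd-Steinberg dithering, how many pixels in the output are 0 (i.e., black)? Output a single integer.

Answer: 12

Derivation:
(0,0): OLD=96 → NEW=0, ERR=96
(0,1): OLD=100 → NEW=0, ERR=100
(0,2): OLD=595/4 → NEW=255, ERR=-425/4
(0,3): OLD=2785/64 → NEW=0, ERR=2785/64
(1,0): OLD=563/4 → NEW=255, ERR=-457/4
(1,1): OLD=-21/32 → NEW=0, ERR=-21/32
(1,2): OLD=6061/1024 → NEW=0, ERR=6061/1024
(1,3): OLD=1057547/16384 → NEW=0, ERR=1057547/16384
(2,0): OLD=-2471/512 → NEW=0, ERR=-2471/512
(2,1): OLD=305605/16384 → NEW=0, ERR=305605/16384
(2,2): OLD=4592229/65536 → NEW=0, ERR=4592229/65536
(2,3): OLD=135473375/1048576 → NEW=255, ERR=-131913505/1048576
(3,0): OLD=15201519/262144 → NEW=0, ERR=15201519/262144
(3,1): OLD=595742421/4194304 → NEW=255, ERR=-473805099/4194304
(3,2): OLD=-399059577/67108864 → NEW=0, ERR=-399059577/67108864
(3,3): OLD=-8091041423/1073741824 → NEW=0, ERR=-8091041423/1073741824
Output grid:
  Row 0: ..#.  (3 black, running=3)
  Row 1: #...  (3 black, running=6)
  Row 2: ...#  (3 black, running=9)
  Row 3: .#..  (3 black, running=12)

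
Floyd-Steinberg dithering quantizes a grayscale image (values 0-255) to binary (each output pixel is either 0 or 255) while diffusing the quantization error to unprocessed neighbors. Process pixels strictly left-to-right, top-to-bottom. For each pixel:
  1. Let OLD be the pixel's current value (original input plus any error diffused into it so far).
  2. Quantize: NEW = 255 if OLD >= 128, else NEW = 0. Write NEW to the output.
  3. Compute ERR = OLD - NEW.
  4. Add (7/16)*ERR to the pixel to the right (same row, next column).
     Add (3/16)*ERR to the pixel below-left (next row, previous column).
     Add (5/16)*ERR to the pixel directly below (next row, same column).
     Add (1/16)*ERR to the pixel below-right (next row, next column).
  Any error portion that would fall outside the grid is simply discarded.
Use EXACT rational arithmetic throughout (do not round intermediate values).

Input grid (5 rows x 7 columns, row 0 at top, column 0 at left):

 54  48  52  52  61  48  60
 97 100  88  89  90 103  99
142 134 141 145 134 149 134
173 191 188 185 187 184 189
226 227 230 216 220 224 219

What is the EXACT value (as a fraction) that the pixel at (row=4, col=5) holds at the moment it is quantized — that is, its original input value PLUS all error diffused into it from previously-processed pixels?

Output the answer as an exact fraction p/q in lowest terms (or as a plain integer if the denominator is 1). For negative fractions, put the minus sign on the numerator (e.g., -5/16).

(0,0): OLD=54 → NEW=0, ERR=54
(0,1): OLD=573/8 → NEW=0, ERR=573/8
(0,2): OLD=10667/128 → NEW=0, ERR=10667/128
(0,3): OLD=181165/2048 → NEW=0, ERR=181165/2048
(0,4): OLD=3267003/32768 → NEW=0, ERR=3267003/32768
(0,5): OLD=48034845/524288 → NEW=0, ERR=48034845/524288
(0,6): OLD=839560395/8388608 → NEW=0, ERR=839560395/8388608
(1,0): OLD=16295/128 → NEW=0, ERR=16295/128
(1,1): OLD=201809/1024 → NEW=255, ERR=-59311/1024
(1,2): OLD=3596773/32768 → NEW=0, ERR=3596773/32768
(1,3): OLD=24716001/131072 → NEW=255, ERR=-8707359/131072
(1,4): OLD=963011683/8388608 → NEW=0, ERR=963011683/8388608
(1,5): OLD=13881664659/67108864 → NEW=255, ERR=-3231095661/67108864
(1,6): OLD=123413646909/1073741824 → NEW=0, ERR=123413646909/1073741824
(2,0): OLD=2800395/16384 → NEW=255, ERR=-1377525/16384
(2,1): OLD=56441321/524288 → NEW=0, ERR=56441321/524288
(2,2): OLD=1730769275/8388608 → NEW=255, ERR=-408325765/8388608
(2,3): OLD=8813372131/67108864 → NEW=255, ERR=-8299388189/67108864
(2,4): OLD=55077349811/536870912 → NEW=0, ERR=55077349811/536870912
(2,5): OLD=3565902189041/17179869184 → NEW=255, ERR=-814964452879/17179869184
(2,6): OLD=40174819623847/274877906944 → NEW=255, ERR=-29919046646873/274877906944
(3,0): OLD=1400149147/8388608 → NEW=255, ERR=-738945893/8388608
(3,1): OLD=11524000191/67108864 → NEW=255, ERR=-5588760129/67108864
(3,2): OLD=64367717965/536870912 → NEW=0, ERR=64367717965/536870912
(3,3): OLD=461708899547/2147483648 → NEW=255, ERR=-85899430693/2147483648
(3,4): OLD=50834639714459/274877906944 → NEW=255, ERR=-19259226556261/274877906944
(3,5): OLD=273835639540801/2199023255552 → NEW=0, ERR=273835639540801/2199023255552
(3,6): OLD=7265618485731423/35184372088832 → NEW=255, ERR=-1706396396920737/35184372088832
(4,0): OLD=196341536117/1073741824 → NEW=255, ERR=-77462629003/1073741824
(4,1): OLD=3202112324913/17179869184 → NEW=255, ERR=-1178754317007/17179869184
(4,2): OLD=61777164322815/274877906944 → NEW=255, ERR=-8316701947905/274877906944
(4,3): OLD=405982044524453/2199023255552 → NEW=255, ERR=-154768885641307/2199023255552
(4,4): OLD=3310178249698111/17592186044416 → NEW=255, ERR=-1175829191627969/17592186044416
(4,5): OLD=123961661856882783/562949953421312 → NEW=255, ERR=-19590576265551777/562949953421312
Target (4,5): original=224, with diffused error = 123961661856882783/562949953421312

Answer: 123961661856882783/562949953421312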